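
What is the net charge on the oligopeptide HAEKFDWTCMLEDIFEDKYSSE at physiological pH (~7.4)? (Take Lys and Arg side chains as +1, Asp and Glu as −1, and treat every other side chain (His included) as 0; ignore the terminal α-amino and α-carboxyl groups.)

-5

Positive (K, R): K4, K18 → +2.
Negative (D, E): E3, D6, E12, D13, E16, D17, E22 → −7.
Net charge = (+2) + (−7) = −5.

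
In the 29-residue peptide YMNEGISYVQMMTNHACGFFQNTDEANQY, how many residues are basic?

1

Lysine (K), arginine (R), and histidine (H) have basic, nitrogen-containing side chains.
Matching residues: H15.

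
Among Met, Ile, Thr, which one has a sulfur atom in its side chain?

Only Cys (C) and Met (M) have a sulfur atom in the side chain.
Of the listed options, only Met belongs to this group.

Met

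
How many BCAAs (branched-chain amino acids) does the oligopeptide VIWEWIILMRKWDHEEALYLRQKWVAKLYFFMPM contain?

9

Valine (V), leucine (L), and isoleucine (I) are the branched-chain amino acids.
Matching residues: V1, I2, I6, I7, L8, L18, L20, V25, L28.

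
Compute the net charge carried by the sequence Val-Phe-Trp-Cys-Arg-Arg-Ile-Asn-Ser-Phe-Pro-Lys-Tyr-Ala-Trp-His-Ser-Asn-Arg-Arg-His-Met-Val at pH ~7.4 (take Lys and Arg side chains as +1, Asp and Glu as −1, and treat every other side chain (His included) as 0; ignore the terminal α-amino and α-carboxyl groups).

Positive (K, R): Arg5, Arg6, Lys12, Arg19, Arg20 → +5.
Negative (D, E): none → −0.
Net charge = (+5) + (−0) = +5.

+5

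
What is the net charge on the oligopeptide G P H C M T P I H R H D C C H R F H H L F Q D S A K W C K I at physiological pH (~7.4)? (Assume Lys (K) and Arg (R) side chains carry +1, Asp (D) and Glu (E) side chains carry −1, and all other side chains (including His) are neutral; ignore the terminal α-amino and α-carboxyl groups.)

Positive (K, R): R10, R16, K26, K29 → +4.
Negative (D, E): D12, D23 → −2.
Net charge = (+4) + (−2) = +2.

+2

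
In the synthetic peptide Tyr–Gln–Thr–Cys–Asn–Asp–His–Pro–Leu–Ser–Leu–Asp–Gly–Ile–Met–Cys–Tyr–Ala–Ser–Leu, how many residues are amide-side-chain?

2

The amide-side-chain residues are Asn (N) and Gln (Q).
Matching residues: Gln2, Asn5.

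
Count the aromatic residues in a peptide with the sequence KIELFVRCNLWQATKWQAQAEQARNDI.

3

F, W, and Y each carry an aromatic ring on the side chain.
Matching residues: F5, W11, W16.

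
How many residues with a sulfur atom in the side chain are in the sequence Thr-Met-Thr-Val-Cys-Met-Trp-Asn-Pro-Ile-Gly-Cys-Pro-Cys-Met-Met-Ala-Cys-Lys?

The sulfur-bearing residues are cysteine (–SH) and methionine (–S–CH₃).
Matching residues: Met2, Cys5, Met6, Cys12, Cys14, Met15, Met16, Cys18.

8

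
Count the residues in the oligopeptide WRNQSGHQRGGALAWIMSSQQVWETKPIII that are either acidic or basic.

5

Acidic: D, E. Basic: H, K, R.
Acidic residues here: E24 (1).
Basic residues here: R2, H7, R9, K26 (4).
The two groups share no amino acid, so total = 1 + 4 = 5.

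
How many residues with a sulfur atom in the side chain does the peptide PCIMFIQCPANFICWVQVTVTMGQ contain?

5

Cysteine (C, thiol) and methionine (M, thioether) are the two sulfur-containing amino acids.
Matching residues: C2, M4, C8, C14, M22.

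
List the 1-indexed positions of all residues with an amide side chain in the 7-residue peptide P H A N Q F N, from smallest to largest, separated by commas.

Asparagine (N) and glutamine (Q) have uncharged amide side chains.
Matching residues: N4, Q5, N7.

4, 5, 7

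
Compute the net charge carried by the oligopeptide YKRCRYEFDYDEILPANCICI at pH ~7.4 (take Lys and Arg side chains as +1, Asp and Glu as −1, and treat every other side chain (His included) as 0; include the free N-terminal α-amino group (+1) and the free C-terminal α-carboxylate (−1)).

-1

Positive (K, R): K2, R3, R5 → +3.
Negative (D, E): E7, D9, D11, E12 → −4.
The N-terminus (+1) and C-terminus (−1) cancel.
Net charge = (+3) + (−4) = −1.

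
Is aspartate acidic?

Yes

The acidic residues are Asp (D) and Glu (E), whose side chains end in a carboxylate group.
Aspartate is in this group.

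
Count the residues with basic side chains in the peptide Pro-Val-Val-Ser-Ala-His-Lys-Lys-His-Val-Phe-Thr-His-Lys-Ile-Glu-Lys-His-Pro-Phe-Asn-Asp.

8

The basic amino acids are Lys (K), Arg (R), and His (H).
Matching residues: His6, Lys7, Lys8, His9, His13, Lys14, Lys17, His18.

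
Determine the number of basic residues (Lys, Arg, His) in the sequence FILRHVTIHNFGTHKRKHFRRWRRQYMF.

12

Matching residues: R4, H5, H9, H14, K15, R16, K17, H18, R20, R21, R23, R24.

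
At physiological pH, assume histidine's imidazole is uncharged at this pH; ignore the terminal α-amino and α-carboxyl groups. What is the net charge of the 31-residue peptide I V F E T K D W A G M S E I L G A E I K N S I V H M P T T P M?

-2

The side chains ionized at physiological pH are Lys/Arg (+1) and Asp/Glu (−1); with His treated as neutral, nothing else contributes.
Positive (K, R): K6, K20 → +2.
Negative (D, E): E4, D7, E13, E18 → −4.
Net charge = (+2) + (−4) = −2.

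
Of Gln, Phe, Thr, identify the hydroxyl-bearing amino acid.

Thr

The –OH-bearing residues are Ser, Thr (aliphatic alcohols), and Tyr (phenol).
Of the listed options, only Thr belongs to this group.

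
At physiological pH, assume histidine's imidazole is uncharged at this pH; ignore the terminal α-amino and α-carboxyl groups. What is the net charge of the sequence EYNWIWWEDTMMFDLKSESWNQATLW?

Near pH 7.4, K and R contribute +1 each, D and E contribute −1 each, and every other side chain (His included, as stated) is uncharged.
Positive (K, R): K16 → +1.
Negative (D, E): E1, E8, D9, D14, E18 → −5.
Net charge = (+1) + (−5) = −4.

-4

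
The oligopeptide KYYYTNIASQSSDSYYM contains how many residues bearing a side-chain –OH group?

S, T, and Y are the three residues with a side-chain hydroxyl.
Matching residues: Y2, Y3, Y4, T5, S9, S11, S12, S14, Y15, Y16.

10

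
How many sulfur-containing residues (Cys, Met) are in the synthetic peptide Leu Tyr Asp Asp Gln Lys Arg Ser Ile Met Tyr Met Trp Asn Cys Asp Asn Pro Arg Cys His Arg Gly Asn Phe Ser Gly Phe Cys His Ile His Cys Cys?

Matching residues: Met10, Met12, Cys15, Cys20, Cys29, Cys33, Cys34.

7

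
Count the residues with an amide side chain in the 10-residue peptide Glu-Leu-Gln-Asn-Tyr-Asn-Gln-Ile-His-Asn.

5

The amide-side-chain residues are Asn (N) and Gln (Q).
Matching residues: Gln3, Asn4, Asn6, Gln7, Asn10.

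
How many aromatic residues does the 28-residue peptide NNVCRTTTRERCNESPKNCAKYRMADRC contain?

Phenylalanine (F), tryptophan (W), and tyrosine (Y) have aromatic ring side chains.
Matching residues: Y22.

1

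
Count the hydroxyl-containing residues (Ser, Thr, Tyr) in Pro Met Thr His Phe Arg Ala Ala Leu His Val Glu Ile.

Matching residues: Thr3.

1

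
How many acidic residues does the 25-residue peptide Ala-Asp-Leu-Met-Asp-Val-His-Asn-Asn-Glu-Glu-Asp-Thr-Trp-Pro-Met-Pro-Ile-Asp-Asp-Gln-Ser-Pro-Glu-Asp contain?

9

Aspartate (D) and glutamate (E) have carboxylic-acid side chains and are the acidic amino acids.
Matching residues: Asp2, Asp5, Glu10, Glu11, Asp12, Asp19, Asp20, Glu24, Asp25.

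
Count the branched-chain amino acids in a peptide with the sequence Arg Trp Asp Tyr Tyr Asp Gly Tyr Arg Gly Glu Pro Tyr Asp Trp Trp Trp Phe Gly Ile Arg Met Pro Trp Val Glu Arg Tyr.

V, L, and I make up the branched-chain aliphatic group.
Matching residues: Ile20, Val25.

2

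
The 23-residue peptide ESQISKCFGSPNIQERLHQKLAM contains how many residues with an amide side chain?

4

Only N (asparagine) and Q (glutamine) carry a side-chain carboxamide.
Matching residues: Q3, N12, Q14, Q19.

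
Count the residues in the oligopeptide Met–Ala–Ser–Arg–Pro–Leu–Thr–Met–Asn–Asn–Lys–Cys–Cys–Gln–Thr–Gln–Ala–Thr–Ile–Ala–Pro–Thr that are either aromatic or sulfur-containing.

Aromatic: F, W, Y. Sulfur-containing: C, M.
Aromatic residues here: none (0).
Sulfur-containing residues here: Met1, Met8, Cys12, Cys13 (4).
The two groups share no amino acid, so total = 0 + 4 = 4.

4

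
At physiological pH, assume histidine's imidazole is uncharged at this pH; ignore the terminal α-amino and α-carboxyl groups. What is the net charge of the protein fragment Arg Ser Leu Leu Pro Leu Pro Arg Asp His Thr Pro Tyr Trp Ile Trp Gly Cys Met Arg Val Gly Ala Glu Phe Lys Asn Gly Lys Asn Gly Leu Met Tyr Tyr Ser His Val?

At pH ~7.4 the Lys and Arg side chains are protonated (+1), the Asp and Glu side chains are deprotonated (−1), and with His taken as neutral all other side chains carry no charge.
Positive (K, R): Arg1, Arg8, Arg20, Lys26, Lys29 → +5.
Negative (D, E): Asp9, Glu24 → −2.
Net charge = (+5) + (−2) = +3.

+3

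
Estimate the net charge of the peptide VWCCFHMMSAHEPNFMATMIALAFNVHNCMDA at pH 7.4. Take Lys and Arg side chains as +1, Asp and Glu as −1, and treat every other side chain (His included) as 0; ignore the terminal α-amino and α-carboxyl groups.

Positive (K, R): none → +0.
Negative (D, E): E12, D31 → −2.
Net charge = (+0) + (−2) = −2.

-2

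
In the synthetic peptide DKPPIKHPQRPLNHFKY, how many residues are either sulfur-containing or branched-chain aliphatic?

Sulfur-containing: C, M. Branched-chain aliphatic: I, L, V.
Sulfur-containing residues here: none (0).
Branched-chain aliphatic residues here: I5, L12 (2).
The two groups share no amino acid, so total = 0 + 2 = 2.

2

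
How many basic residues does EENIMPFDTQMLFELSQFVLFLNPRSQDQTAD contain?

1

The basic amino acids are Lys (K), Arg (R), and His (H).
Matching residues: R25.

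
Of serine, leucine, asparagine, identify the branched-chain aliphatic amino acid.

V, L, and I make up the branched-chain aliphatic group.
Of the listed options, only leucine belongs to this group.

leucine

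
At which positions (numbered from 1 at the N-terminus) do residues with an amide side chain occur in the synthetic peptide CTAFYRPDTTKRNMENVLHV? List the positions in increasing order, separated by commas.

13, 16

Only N (asparagine) and Q (glutamine) carry a side-chain carboxamide.
Matching residues: N13, N16.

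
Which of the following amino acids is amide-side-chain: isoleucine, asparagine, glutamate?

Only N (asparagine) and Q (glutamine) carry a side-chain carboxamide.
Of the listed options, only asparagine belongs to this group.

asparagine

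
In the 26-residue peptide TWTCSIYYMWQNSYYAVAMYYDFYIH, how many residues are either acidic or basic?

2

Acidic: D, E. Basic: H, K, R.
Acidic residues here: D22 (1).
Basic residues here: H26 (1).
The two groups share no amino acid, so total = 1 + 1 = 2.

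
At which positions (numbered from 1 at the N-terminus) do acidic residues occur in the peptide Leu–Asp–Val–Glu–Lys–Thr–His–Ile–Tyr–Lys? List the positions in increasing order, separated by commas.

Aspartate (D) and glutamate (E) have carboxylic-acid side chains and are the acidic amino acids.
Matching residues: Asp2, Glu4.

2, 4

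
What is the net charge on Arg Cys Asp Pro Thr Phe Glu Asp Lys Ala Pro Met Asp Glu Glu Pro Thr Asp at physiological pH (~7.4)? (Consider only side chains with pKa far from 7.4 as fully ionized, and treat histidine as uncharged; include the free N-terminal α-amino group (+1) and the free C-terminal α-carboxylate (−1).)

Near pH 7.4, K and R contribute +1 each, D and E contribute −1 each, and every other side chain (His included, as stated) is uncharged.
Positive (K, R): Arg1, Lys9 → +2.
Negative (D, E): Asp3, Glu7, Asp8, Asp13, Glu14, Glu15, Asp18 → −7.
The N-terminus (+1) and C-terminus (−1) cancel.
Net charge = (+2) + (−7) = −5.

-5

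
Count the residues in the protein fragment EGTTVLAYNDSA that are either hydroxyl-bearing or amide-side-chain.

Hydroxyl-bearing: S, T, Y. Amide-side-chain: N, Q.
Hydroxyl-bearing residues here: T3, T4, Y8, S11 (4).
Amide-side-chain residues here: N9 (1).
The two groups share no amino acid, so total = 4 + 1 = 5.

5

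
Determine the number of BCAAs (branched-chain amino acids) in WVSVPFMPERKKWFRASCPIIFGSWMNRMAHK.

V, L, and I make up the branched-chain aliphatic group.
Matching residues: V2, V4, I20, I21.

4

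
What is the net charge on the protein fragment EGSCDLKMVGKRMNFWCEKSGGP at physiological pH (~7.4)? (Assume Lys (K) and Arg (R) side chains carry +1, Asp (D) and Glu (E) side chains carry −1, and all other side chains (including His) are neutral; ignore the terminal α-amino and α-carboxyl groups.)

Positive (K, R): K7, K11, R12, K19 → +4.
Negative (D, E): E1, D5, E18 → −3.
Net charge = (+4) + (−3) = +1.

+1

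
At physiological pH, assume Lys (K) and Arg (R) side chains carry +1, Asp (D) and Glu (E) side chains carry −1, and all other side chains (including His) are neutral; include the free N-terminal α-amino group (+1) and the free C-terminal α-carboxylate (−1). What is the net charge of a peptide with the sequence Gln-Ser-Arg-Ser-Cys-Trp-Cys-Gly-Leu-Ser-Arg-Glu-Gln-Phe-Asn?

+1

Positive (K, R): Arg3, Arg11 → +2.
Negative (D, E): Glu12 → −1.
The N-terminus (+1) and C-terminus (−1) cancel.
Net charge = (+2) + (−1) = +1.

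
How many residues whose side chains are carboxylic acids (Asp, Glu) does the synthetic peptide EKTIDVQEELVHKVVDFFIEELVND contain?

8

Matching residues: E1, D5, E8, E9, D16, E20, E21, D25.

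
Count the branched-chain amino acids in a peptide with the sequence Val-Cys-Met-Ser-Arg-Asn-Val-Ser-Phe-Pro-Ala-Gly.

Valine (V), leucine (L), and isoleucine (I) are the branched-chain amino acids.
Matching residues: Val1, Val7.

2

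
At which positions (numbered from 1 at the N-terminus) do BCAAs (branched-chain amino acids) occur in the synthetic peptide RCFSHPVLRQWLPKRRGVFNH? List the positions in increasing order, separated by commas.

V, L, and I make up the branched-chain aliphatic group.
Matching residues: V7, L8, L12, V18.

7, 8, 12, 18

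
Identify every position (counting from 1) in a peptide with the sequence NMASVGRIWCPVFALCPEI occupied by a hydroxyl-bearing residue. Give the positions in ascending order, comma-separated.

S, T, and Y are the three residues with a side-chain hydroxyl.
Matching residues: S4.

4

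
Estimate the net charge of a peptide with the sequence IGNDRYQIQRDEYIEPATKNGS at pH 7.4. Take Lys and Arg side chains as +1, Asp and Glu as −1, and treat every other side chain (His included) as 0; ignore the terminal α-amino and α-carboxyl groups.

-1

Positive (K, R): R5, R10, K19 → +3.
Negative (D, E): D4, D11, E12, E15 → −4.
Net charge = (+3) + (−4) = −1.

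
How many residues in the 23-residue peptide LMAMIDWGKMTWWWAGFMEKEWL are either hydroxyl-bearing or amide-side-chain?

Hydroxyl-bearing: S, T, Y. Amide-side-chain: N, Q.
Hydroxyl-bearing residues here: T11 (1).
Amide-side-chain residues here: none (0).
The two groups share no amino acid, so total = 1 + 0 = 1.

1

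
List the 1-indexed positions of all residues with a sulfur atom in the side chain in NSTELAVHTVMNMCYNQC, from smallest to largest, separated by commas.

11, 13, 14, 18

Only Cys (C) and Met (M) have a sulfur atom in the side chain.
Matching residues: M11, M13, C14, C18.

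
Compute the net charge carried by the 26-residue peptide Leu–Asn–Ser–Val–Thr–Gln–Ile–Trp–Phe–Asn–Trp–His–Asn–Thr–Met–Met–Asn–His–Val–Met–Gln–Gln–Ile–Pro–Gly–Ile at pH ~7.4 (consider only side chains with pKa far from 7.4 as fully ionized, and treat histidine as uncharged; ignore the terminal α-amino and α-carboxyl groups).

0

The side chains ionized at physiological pH are Lys/Arg (+1) and Asp/Glu (−1); with His treated as neutral, nothing else contributes.
Positive (K, R): none → +0.
Negative (D, E): none → −0.
Net charge = (+0) + (−0) = 0.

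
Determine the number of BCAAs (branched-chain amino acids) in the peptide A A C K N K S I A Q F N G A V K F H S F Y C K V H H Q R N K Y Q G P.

The BCAAs are Val, Leu, and Ile — aliphatic side chains with a branch point.
Matching residues: I8, V15, V24.

3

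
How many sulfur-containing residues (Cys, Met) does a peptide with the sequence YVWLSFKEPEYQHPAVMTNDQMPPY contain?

Matching residues: M17, M22.

2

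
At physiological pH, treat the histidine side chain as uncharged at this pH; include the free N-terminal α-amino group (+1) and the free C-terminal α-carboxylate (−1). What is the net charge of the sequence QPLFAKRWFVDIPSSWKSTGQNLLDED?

-1

At pH ~7.4 the Lys and Arg side chains are protonated (+1), the Asp and Glu side chains are deprotonated (−1), and with His taken as neutral all other side chains carry no charge.
Positive (K, R): K6, R7, K17 → +3.
Negative (D, E): D11, D25, E26, D27 → −4.
The N-terminus (+1) and C-terminus (−1) cancel.
Net charge = (+3) + (−4) = −1.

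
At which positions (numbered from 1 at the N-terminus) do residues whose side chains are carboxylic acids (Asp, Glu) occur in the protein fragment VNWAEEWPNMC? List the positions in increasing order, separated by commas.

5, 6

Matching residues: E5, E6.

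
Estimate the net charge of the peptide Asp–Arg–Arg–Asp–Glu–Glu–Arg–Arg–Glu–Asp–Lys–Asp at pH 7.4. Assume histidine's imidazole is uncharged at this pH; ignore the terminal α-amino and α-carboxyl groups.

The side chains ionized at physiological pH are Lys/Arg (+1) and Asp/Glu (−1); with His treated as neutral, nothing else contributes.
Positive (K, R): Arg2, Arg3, Arg7, Arg8, Lys11 → +5.
Negative (D, E): Asp1, Asp4, Glu5, Glu6, Glu9, Asp10, Asp12 → −7.
Net charge = (+5) + (−7) = −2.

-2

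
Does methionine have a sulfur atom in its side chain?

Yes

The sulfur-bearing residues are cysteine (–SH) and methionine (–S–CH₃).
Methionine is in this group.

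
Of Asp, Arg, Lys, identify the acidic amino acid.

Asp

Only D (aspartate) and E (glutamate) carry a side-chain carboxylic acid.
Of the listed options, only Asp belongs to this group.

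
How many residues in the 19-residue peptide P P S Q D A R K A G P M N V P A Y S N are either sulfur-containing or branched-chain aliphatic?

Sulfur-containing: C, M. Branched-chain aliphatic: I, L, V.
Sulfur-containing residues here: M12 (1).
Branched-chain aliphatic residues here: V14 (1).
The two groups share no amino acid, so total = 1 + 1 = 2.

2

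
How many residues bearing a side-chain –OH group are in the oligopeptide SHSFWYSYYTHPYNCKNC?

The –OH-bearing residues are Ser, Thr (aliphatic alcohols), and Tyr (phenol).
Matching residues: S1, S3, Y6, S7, Y8, Y9, T10, Y13.

8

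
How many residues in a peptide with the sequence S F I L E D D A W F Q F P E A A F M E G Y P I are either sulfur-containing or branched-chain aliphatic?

4

Sulfur-containing: C, M. Branched-chain aliphatic: I, L, V.
Sulfur-containing residues here: M18 (1).
Branched-chain aliphatic residues here: I3, L4, I23 (3).
The two groups share no amino acid, so total = 1 + 3 = 4.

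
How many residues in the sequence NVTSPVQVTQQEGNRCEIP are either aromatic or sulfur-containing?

1

Aromatic: F, W, Y. Sulfur-containing: C, M.
Aromatic residues here: none (0).
Sulfur-containing residues here: C16 (1).
The two groups share no amino acid, so total = 0 + 1 = 1.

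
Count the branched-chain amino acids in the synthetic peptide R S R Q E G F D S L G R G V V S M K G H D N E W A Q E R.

3

V, L, and I make up the branched-chain aliphatic group.
Matching residues: L10, V14, V15.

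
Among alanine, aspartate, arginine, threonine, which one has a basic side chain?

arginine

K, R, and H are the three residues with basic side chains (ε-amine, guanidinium, and imidazole respectively).
Of the listed options, only arginine belongs to this group.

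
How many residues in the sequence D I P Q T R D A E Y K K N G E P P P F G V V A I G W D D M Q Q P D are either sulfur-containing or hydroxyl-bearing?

3

Sulfur-containing: C, M. Hydroxyl-bearing: S, T, Y.
Sulfur-containing residues here: M29 (1).
Hydroxyl-bearing residues here: T5, Y10 (2).
The two groups share no amino acid, so total = 1 + 2 = 3.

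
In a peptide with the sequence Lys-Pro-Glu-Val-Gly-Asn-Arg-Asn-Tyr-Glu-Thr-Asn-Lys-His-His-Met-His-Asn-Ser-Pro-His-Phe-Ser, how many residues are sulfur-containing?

Only Cys (C) and Met (M) have a sulfur atom in the side chain.
Matching residues: Met16.

1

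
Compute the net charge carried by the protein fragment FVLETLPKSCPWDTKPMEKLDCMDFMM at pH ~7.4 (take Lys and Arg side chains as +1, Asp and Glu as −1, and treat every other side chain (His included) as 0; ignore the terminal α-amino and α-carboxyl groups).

-2

Positive (K, R): K8, K15, K19 → +3.
Negative (D, E): E4, D13, E18, D21, D24 → −5.
Net charge = (+3) + (−5) = −2.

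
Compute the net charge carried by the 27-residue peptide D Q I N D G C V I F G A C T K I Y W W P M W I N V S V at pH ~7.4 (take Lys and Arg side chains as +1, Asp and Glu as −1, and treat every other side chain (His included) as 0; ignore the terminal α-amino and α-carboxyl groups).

-1

Positive (K, R): K15 → +1.
Negative (D, E): D1, D5 → −2.
Net charge = (+1) + (−2) = −1.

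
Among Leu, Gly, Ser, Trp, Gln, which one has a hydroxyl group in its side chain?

Ser

The –OH-bearing residues are Ser, Thr (aliphatic alcohols), and Tyr (phenol).
Of the listed options, only Ser belongs to this group.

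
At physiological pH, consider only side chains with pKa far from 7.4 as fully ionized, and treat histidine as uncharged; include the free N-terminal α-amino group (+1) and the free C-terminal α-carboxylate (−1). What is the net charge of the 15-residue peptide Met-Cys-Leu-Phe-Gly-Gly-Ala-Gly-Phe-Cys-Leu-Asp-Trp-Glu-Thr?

At pH ~7.4 the Lys and Arg side chains are protonated (+1), the Asp and Glu side chains are deprotonated (−1), and with His taken as neutral all other side chains carry no charge.
Positive (K, R): none → +0.
Negative (D, E): Asp12, Glu14 → −2.
The N-terminus (+1) and C-terminus (−1) cancel.
Net charge = (+0) + (−2) = −2.

-2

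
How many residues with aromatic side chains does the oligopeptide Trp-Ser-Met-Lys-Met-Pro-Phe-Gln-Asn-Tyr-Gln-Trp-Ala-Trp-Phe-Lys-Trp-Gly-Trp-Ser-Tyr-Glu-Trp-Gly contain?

10

The aromatic amino acids are Phe (F, benzyl), Trp (W, indole), and Tyr (Y, phenol).
Matching residues: Trp1, Phe7, Tyr10, Trp12, Trp14, Phe15, Trp17, Trp19, Tyr21, Trp23.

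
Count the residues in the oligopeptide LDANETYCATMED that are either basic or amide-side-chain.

1

Basic: H, K, R. Amide-side-chain: N, Q.
Basic residues here: none (0).
Amide-side-chain residues here: N4 (1).
The two groups share no amino acid, so total = 0 + 1 = 1.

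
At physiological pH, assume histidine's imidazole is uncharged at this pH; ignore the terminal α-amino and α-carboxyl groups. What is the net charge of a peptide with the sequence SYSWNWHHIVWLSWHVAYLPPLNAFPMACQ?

0

At pH ~7.4 the Lys and Arg side chains are protonated (+1), the Asp and Glu side chains are deprotonated (−1), and with His taken as neutral all other side chains carry no charge.
Positive (K, R): none → +0.
Negative (D, E): none → −0.
Net charge = (+0) + (−0) = 0.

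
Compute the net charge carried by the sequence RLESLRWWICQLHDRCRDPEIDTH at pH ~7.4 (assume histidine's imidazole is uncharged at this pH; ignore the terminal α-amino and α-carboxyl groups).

The side chains ionized at physiological pH are Lys/Arg (+1) and Asp/Glu (−1); with His treated as neutral, nothing else contributes.
Positive (K, R): R1, R6, R15, R17 → +4.
Negative (D, E): E3, D14, D18, E20, D22 → −5.
Net charge = (+4) + (−5) = −1.

-1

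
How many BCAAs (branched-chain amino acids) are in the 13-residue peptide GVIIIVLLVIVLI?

V, L, and I make up the branched-chain aliphatic group.
Matching residues: V2, I3, I4, I5, V6, L7, L8, V9, I10, V11, L12, I13.

12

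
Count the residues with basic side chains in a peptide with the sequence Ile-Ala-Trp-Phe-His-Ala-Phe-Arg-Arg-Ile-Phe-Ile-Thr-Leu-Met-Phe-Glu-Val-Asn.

K, R, and H are the three residues with basic side chains (ε-amine, guanidinium, and imidazole respectively).
Matching residues: His5, Arg8, Arg9.

3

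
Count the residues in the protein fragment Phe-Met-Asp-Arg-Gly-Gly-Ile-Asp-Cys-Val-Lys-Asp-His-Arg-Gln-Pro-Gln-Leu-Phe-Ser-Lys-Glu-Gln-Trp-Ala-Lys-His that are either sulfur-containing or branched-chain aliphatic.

5

Sulfur-containing: C, M. Branched-chain aliphatic: I, L, V.
Sulfur-containing residues here: Met2, Cys9 (2).
Branched-chain aliphatic residues here: Ile7, Val10, Leu18 (3).
The two groups share no amino acid, so total = 2 + 3 = 5.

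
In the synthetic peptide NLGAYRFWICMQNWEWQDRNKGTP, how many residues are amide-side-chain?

5

Asparagine (N) and glutamine (Q) have uncharged amide side chains.
Matching residues: N1, Q12, N13, Q17, N20.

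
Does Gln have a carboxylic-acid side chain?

Aspartate (D) and glutamate (E) have carboxylic-acid side chains and are the acidic amino acids.
Glutamine is not in this group.

No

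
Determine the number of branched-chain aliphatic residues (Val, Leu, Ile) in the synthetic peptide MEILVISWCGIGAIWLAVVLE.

Matching residues: I3, L4, V5, I6, I11, I14, L16, V18, V19, L20.

10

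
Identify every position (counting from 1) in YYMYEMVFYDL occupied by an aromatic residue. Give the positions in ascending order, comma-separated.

Matching residues: Y1, Y2, Y4, F8, Y9.

1, 2, 4, 8, 9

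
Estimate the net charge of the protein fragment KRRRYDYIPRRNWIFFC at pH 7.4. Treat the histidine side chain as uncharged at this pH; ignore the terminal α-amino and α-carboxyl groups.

+5

Near pH 7.4, K and R contribute +1 each, D and E contribute −1 each, and every other side chain (His included, as stated) is uncharged.
Positive (K, R): K1, R2, R3, R4, R10, R11 → +6.
Negative (D, E): D6 → −1.
Net charge = (+6) + (−1) = +5.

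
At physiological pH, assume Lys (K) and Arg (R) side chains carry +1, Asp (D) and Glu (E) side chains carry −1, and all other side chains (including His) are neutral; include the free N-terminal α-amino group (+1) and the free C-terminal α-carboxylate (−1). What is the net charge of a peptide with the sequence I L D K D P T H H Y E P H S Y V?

Positive (K, R): K4 → +1.
Negative (D, E): D3, D5, E11 → −3.
The N-terminus (+1) and C-terminus (−1) cancel.
Net charge = (+1) + (−3) = −2.

-2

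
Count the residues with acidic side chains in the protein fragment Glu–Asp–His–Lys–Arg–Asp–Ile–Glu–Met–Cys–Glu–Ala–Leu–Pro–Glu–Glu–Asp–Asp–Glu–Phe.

10

The acidic residues are Asp (D) and Glu (E), whose side chains end in a carboxylate group.
Matching residues: Glu1, Asp2, Asp6, Glu8, Glu11, Glu15, Glu16, Asp17, Asp18, Glu19.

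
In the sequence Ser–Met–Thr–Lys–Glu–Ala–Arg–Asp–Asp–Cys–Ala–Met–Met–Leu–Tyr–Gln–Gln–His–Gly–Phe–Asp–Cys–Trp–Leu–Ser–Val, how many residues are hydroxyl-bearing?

4

Serine (S), threonine (T), and tyrosine (Y) each carry a hydroxyl group on the side chain.
Matching residues: Ser1, Thr3, Tyr15, Ser25.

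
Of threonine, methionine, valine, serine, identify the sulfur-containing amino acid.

The sulfur-bearing residues are cysteine (–SH) and methionine (–S–CH₃).
Of the listed options, only methionine belongs to this group.

methionine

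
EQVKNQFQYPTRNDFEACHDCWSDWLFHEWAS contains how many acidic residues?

The acidic residues are Asp (D) and Glu (E), whose side chains end in a carboxylate group.
Matching residues: E1, D14, E16, D20, D24, E29.

6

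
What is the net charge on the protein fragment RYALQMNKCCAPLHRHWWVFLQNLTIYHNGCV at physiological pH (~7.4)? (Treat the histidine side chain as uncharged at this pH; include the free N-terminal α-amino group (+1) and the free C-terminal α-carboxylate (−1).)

+3

The side chains ionized at physiological pH are Lys/Arg (+1) and Asp/Glu (−1); with His treated as neutral, nothing else contributes.
Positive (K, R): R1, K8, R15 → +3.
Negative (D, E): none → −0.
The N-terminus (+1) and C-terminus (−1) cancel.
Net charge = (+3) + (−0) = +3.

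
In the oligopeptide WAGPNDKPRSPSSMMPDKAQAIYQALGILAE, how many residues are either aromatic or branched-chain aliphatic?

6

Aromatic: F, W, Y. Branched-chain aliphatic: I, L, V.
Aromatic residues here: W1, Y23 (2).
Branched-chain aliphatic residues here: I22, L26, I28, L29 (4).
The two groups share no amino acid, so total = 2 + 4 = 6.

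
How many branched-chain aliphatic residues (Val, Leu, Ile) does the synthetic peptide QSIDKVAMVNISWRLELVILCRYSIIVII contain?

14

Matching residues: I3, V6, V9, I11, L15, L17, V18, I19, L20, I25, I26, V27, I28, I29.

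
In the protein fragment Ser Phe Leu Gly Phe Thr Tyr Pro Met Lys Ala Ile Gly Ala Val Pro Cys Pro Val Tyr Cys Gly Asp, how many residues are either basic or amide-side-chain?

Basic: H, K, R. Amide-side-chain: N, Q.
Basic residues here: Lys10 (1).
Amide-side-chain residues here: none (0).
The two groups share no amino acid, so total = 1 + 0 = 1.

1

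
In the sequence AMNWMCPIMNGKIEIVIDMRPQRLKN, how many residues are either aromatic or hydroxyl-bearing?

Aromatic: F, W, Y. Hydroxyl-bearing: S, T, Y.
Aromatic residues here: W4 (1).
Hydroxyl-bearing residues here: none (0).
(Y belongs to both groups, but none appear in this sequence.) Total = 1 + 0 = 1.

1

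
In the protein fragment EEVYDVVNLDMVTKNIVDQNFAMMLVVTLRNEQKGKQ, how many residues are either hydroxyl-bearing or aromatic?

Hydroxyl-bearing: S, T, Y. Aromatic: F, W, Y.
Hydroxyl-bearing residues here: Y4, T13, T28 (3).
Aromatic residues here: Y4, F21 (2).
Y is in both groups, so the 1 Y residue must not be double-counted.
Total = 3 + 2 − 1 = 4.

4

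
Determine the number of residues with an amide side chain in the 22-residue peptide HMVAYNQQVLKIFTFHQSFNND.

6

Only N (asparagine) and Q (glutamine) carry a side-chain carboxamide.
Matching residues: N6, Q7, Q8, Q17, N20, N21.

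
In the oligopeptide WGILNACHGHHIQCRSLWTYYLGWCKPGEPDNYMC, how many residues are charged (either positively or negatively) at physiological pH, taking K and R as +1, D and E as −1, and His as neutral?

Charged side chains at pH ~7.4: K, R (positive); D, E (negative).
Matching residues: R15, K26, E29, D31.

4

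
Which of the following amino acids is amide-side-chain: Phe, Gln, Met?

Gln

Asparagine (N) and glutamine (Q) have uncharged amide side chains.
Of the listed options, only Gln belongs to this group.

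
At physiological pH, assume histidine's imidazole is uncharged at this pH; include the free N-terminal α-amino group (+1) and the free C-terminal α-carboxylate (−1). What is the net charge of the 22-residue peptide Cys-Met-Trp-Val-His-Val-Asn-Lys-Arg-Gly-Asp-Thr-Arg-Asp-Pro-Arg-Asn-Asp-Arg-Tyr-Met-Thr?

+2

At pH ~7.4 the Lys and Arg side chains are protonated (+1), the Asp and Glu side chains are deprotonated (−1), and with His taken as neutral all other side chains carry no charge.
Positive (K, R): Lys8, Arg9, Arg13, Arg16, Arg19 → +5.
Negative (D, E): Asp11, Asp14, Asp18 → −3.
The N-terminus (+1) and C-terminus (−1) cancel.
Net charge = (+5) + (−3) = +2.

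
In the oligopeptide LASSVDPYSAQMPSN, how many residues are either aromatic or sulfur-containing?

Aromatic: F, W, Y. Sulfur-containing: C, M.
Aromatic residues here: Y8 (1).
Sulfur-containing residues here: M12 (1).
The two groups share no amino acid, so total = 1 + 1 = 2.

2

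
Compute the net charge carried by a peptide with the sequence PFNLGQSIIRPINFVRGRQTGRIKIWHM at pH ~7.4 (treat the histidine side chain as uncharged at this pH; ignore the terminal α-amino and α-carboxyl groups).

+5

At pH ~7.4 the Lys and Arg side chains are protonated (+1), the Asp and Glu side chains are deprotonated (−1), and with His taken as neutral all other side chains carry no charge.
Positive (K, R): R10, R16, R18, R22, K24 → +5.
Negative (D, E): none → −0.
Net charge = (+5) + (−0) = +5.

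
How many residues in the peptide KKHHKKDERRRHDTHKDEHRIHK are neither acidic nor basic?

2

Acidic: D, E. Basic: K, R, H. All other residues are neither.
Matching residues: T14, I21.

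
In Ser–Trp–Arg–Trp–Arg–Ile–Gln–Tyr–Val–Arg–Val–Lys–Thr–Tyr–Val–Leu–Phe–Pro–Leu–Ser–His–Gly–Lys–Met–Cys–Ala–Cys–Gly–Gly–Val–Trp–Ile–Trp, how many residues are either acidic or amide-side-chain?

1

Acidic: D, E. Amide-side-chain: N, Q.
Acidic residues here: none (0).
Amide-side-chain residues here: Gln7 (1).
The two groups share no amino acid, so total = 0 + 1 = 1.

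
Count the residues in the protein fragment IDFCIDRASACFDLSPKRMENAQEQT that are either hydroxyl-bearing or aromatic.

Hydroxyl-bearing: S, T, Y. Aromatic: F, W, Y.
Hydroxyl-bearing residues here: S9, S15, T26 (3).
Aromatic residues here: F3, F12 (2).
(Y belongs to both groups, but none appear in this sequence.) Total = 3 + 2 = 5.

5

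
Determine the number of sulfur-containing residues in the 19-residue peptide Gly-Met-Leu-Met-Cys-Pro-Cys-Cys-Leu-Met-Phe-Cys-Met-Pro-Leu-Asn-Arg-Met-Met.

10

The sulfur-bearing residues are cysteine (–SH) and methionine (–S–CH₃).
Matching residues: Met2, Met4, Cys5, Cys7, Cys8, Met10, Cys12, Met13, Met18, Met19.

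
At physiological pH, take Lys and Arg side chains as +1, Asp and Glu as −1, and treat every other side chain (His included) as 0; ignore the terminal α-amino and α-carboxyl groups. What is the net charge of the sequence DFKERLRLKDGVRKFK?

Positive (K, R): K3, R5, R7, K9, R13, K14, K16 → +7.
Negative (D, E): D1, E4, D10 → −3.
Net charge = (+7) + (−3) = +4.

+4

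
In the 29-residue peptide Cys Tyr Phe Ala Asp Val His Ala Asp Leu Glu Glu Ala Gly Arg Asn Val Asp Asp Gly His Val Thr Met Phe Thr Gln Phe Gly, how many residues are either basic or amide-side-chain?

Basic: H, K, R. Amide-side-chain: N, Q.
Basic residues here: His7, Arg15, His21 (3).
Amide-side-chain residues here: Asn16, Gln27 (2).
The two groups share no amino acid, so total = 3 + 2 = 5.

5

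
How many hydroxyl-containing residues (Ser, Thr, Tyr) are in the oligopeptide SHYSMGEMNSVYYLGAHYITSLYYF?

11

Matching residues: S1, Y3, S4, S10, Y12, Y13, Y18, T20, S21, Y23, Y24.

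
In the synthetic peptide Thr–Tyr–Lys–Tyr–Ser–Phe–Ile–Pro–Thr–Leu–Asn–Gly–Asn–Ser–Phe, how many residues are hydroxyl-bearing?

S, T, and Y are the three residues with a side-chain hydroxyl.
Matching residues: Thr1, Tyr2, Tyr4, Ser5, Thr9, Ser14.

6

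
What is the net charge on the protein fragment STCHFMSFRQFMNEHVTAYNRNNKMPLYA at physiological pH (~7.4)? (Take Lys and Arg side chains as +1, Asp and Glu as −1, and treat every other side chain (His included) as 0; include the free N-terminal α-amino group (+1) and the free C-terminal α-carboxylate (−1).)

+2

Positive (K, R): R9, R21, K24 → +3.
Negative (D, E): E14 → −1.
The N-terminus (+1) and C-terminus (−1) cancel.
Net charge = (+3) + (−1) = +2.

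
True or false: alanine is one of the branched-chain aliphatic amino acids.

The BCAAs are Val, Leu, and Ile — aliphatic side chains with a branch point.
Alanine is not in this group.

False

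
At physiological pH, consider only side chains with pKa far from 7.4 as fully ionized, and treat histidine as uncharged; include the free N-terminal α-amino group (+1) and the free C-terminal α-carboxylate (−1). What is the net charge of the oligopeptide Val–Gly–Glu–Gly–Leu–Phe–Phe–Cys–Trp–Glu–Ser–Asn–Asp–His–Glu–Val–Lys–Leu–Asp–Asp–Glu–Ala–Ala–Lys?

At pH ~7.4 the Lys and Arg side chains are protonated (+1), the Asp and Glu side chains are deprotonated (−1), and with His taken as neutral all other side chains carry no charge.
Positive (K, R): Lys17, Lys24 → +2.
Negative (D, E): Glu3, Glu10, Asp13, Glu15, Asp19, Asp20, Glu21 → −7.
The N-terminus (+1) and C-terminus (−1) cancel.
Net charge = (+2) + (−7) = −5.

-5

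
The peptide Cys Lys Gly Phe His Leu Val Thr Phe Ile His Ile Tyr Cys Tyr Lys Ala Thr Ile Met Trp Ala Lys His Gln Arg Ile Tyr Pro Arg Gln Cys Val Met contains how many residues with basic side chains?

8

K, R, and H are the three residues with basic side chains (ε-amine, guanidinium, and imidazole respectively).
Matching residues: Lys2, His5, His11, Lys16, Lys23, His24, Arg26, Arg30.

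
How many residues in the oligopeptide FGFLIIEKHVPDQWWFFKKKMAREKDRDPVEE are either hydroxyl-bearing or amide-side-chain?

Hydroxyl-bearing: S, T, Y. Amide-side-chain: N, Q.
Hydroxyl-bearing residues here: none (0).
Amide-side-chain residues here: Q13 (1).
The two groups share no amino acid, so total = 0 + 1 = 1.

1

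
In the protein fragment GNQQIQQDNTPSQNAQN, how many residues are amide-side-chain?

Asparagine (N) and glutamine (Q) have uncharged amide side chains.
Matching residues: N2, Q3, Q4, Q6, Q7, N9, Q13, N14, Q16, N17.

10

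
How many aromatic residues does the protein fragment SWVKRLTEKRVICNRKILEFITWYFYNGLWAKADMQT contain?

The aromatic amino acids are Phe (F, benzyl), Trp (W, indole), and Tyr (Y, phenol).
Matching residues: W2, F20, W23, Y24, F25, Y26, W30.

7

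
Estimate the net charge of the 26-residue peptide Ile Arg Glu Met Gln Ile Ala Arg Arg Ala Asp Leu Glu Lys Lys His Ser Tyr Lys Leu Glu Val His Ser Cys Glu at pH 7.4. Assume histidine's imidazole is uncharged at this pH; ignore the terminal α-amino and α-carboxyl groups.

+1

The side chains ionized at physiological pH are Lys/Arg (+1) and Asp/Glu (−1); with His treated as neutral, nothing else contributes.
Positive (K, R): Arg2, Arg8, Arg9, Lys14, Lys15, Lys19 → +6.
Negative (D, E): Glu3, Asp11, Glu13, Glu21, Glu26 → −5.
Net charge = (+6) + (−5) = +1.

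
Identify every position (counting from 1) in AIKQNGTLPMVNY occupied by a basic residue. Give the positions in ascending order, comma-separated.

The basic amino acids are Lys (K), Arg (R), and His (H).
Matching residues: K3.

3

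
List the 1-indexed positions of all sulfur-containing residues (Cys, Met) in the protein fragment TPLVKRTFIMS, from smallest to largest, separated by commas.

10

Matching residues: M10.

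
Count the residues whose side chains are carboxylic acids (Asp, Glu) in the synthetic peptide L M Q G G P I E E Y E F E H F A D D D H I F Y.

7

Matching residues: E8, E9, E11, E13, D17, D18, D19.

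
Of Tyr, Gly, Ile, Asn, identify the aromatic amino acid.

F, W, and Y each carry an aromatic ring on the side chain.
Of the listed options, only Tyr belongs to this group.

Tyr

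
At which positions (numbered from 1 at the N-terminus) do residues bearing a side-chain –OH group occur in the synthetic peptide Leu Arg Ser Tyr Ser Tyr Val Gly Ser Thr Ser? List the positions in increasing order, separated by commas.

S, T, and Y are the three residues with a side-chain hydroxyl.
Matching residues: Ser3, Tyr4, Ser5, Tyr6, Ser9, Thr10, Ser11.

3, 4, 5, 6, 9, 10, 11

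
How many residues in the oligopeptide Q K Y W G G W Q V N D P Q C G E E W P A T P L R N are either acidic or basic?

5

Acidic: D, E. Basic: H, K, R.
Acidic residues here: D11, E16, E17 (3).
Basic residues here: K2, R24 (2).
The two groups share no amino acid, so total = 3 + 2 = 5.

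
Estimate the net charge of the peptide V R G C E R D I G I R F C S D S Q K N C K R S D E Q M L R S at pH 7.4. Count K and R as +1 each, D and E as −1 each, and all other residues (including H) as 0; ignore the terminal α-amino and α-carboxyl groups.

Positive (K, R): R2, R6, R11, K18, K21, R22, R29 → +7.
Negative (D, E): E5, D7, D15, D24, E25 → −5.
Net charge = (+7) + (−5) = +2.

+2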